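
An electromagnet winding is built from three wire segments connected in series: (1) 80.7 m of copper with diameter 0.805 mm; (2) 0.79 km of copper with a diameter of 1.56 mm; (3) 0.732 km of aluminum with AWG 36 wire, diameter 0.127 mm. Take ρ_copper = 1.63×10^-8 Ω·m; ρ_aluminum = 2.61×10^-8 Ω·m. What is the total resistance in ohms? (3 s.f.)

1520 Ω

Seg 1: A = π(d/2)² = π(4.0250e-04 m)² = 5.090e-07 m²
R_1 = (1.63×10^-8)(80.7)/(5.090e-07) = 2.585 Ω
Seg 2: A = π(d/2)² = π(7.8000e-04 m)² = 1.911e-06 m²
R_2 = (1.63×10^-8)(790)/(1.911e-06) = 6.737 Ω
Seg 3: A = π(0.127/2 mm)² = π(6.3500e-05 m)² = 1.267e-08 m²
R_3 = (2.61×10^-8)(732)/(1.267e-08) = 1508 Ω
R_total = R_1 + R_2 + R_3 = 1520 Ω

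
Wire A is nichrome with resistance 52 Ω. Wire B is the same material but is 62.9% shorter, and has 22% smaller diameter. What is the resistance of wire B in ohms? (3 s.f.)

31.7 Ω

R ∝ L/d², so R_B/R_A = (1 − 62.9/100) × (1 − 22/100)⁻²
= 0.371 × 1.644 = 0.6098
R_B = 0.6098 × 52 = 31.7 Ω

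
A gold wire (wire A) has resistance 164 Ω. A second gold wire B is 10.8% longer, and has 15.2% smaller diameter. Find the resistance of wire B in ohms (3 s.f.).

253 Ω

R ∝ L/d², so R_B/R_A = (1 + 10.8/100) × (1 − 15.2/100)⁻²
= 1.108 × 1.391 = 1.541
R_B = 1.541 × 164 = 253 Ω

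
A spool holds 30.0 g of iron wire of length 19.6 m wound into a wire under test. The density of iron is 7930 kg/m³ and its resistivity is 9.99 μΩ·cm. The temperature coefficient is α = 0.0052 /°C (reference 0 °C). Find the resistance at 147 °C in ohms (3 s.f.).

17.9 Ω

ρ = 9.99 μΩ·cm = 9.99×10^-8 Ω·m
A = m/(density·L) = 0.03/(7930×19.6) = 1.9302e-07 m²
R = ρL/A = (9.99×10^-8)(19.6)/(1.9302e-07) = 10.14 Ω
R(147 °C) = 10.14 × (1 + 0.0052×147) = 17.9 Ω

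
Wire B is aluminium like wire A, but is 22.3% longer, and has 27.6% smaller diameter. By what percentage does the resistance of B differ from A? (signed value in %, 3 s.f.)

133%

R ∝ L/d², so R_B/R_A = (1 + 22.3/100) × (1 − 27.6/100)⁻²
= 1.223 × 1.908 = 2.333
(R_B − R_A)/R_A = 2.333 − 1 = 133%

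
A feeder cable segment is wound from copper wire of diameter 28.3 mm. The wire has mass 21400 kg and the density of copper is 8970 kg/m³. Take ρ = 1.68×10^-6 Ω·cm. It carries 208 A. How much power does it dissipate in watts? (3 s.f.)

ρ = 1.68×10^-6 Ω·cm = 1.68×10^-8 Ω·m
A = π(d/2)² = π(1.4150e-02 m)² = 6.2902e-04 m²
L = m/(density·A) = 21400/(8970×6.2902e-04) = 3793 m
R = ρL/A = (1.68×10^-8)(3793)/(6.2902e-04) = 0.1013 Ω
P = I²R = (208)² × 0.1013 = 4380 W

4380 W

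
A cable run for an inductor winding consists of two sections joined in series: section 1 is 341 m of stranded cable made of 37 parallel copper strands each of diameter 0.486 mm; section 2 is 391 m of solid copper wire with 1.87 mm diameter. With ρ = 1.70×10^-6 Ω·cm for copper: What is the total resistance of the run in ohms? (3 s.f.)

ρ = 1.70×10^-6 Ω·cm = 1.70×10^-8 Ω·m
Section 1: A_strand = π(2.4300e-04)² = 1.855e-07 m²; R₁ = ρL/(N·A_s) = (1.70×10^-8)(341)/(37×1.855e-07) = 0.8446 Ω
Section 2: A = π(d/2)² = π(9.3500e-04 m)² = 2.746e-06 m²
R₂ = (1.70×10^-8)(391)/(2.746e-06) = 2.42 Ω
R = R₁ + R₂ = 3.26 Ω

3.26 Ω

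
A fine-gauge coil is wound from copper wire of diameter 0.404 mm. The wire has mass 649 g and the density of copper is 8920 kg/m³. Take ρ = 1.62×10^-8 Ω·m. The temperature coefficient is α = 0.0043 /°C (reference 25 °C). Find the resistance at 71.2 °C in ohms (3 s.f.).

A = π(d/2)² = π(2.0200e-04 m)² = 1.2819e-07 m²
L = m/(density·A) = 0.649/(8920×1.2819e-07) = 567.6 m
R = ρL/A = (1.62×10^-8)(567.6)/(1.2819e-07) = 71.73 Ω
R(71.2 °C) = 71.73 × (1 + 0.0043×46.2) = 86.0 Ω

86.0 Ω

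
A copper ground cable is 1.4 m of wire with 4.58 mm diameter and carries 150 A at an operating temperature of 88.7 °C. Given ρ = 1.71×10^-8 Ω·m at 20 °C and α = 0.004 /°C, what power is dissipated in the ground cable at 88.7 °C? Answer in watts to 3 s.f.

41.7 W

A = π(d/2)² = π(2.2900e-03 m)² = 1.647e-05 m²
R₍20₎ = ρL/A = (1.71×10^-8)(1.4)/(1.647e-05) = 0.001453 Ω
R₍88.7₎ = R₍20₎(1 + αΔT) = 0.001453 × (1 + 0.004×68.7) = 0.001852 Ω
P = I²R = (150)² × 0.001852 = 41.7 W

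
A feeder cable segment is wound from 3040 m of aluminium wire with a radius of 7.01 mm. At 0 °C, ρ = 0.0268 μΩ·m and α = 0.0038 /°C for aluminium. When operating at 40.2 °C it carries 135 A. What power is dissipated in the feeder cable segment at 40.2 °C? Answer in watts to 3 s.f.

11100 W

ρ = 0.0268 μΩ·m = 2.68×10^-8 Ω·m
A = πr² = π(7.0100e-03 m)² = 1.544e-04 m²
R₍0₎ = ρL/A = (2.68×10^-8)(3040)/(1.544e-04) = 0.5277 Ω
R₍40.2₎ = R₍0₎(1 + αΔT) = 0.5277 × (1 + 0.0038×40.2) = 0.6084 Ω
P = I²R = (135)² × 0.6084 = 11100 W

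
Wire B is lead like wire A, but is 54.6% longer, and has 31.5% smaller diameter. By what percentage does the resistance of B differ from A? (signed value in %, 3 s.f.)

229%

R ∝ L/d², so R_B/R_A = (1 + 54.6/100) × (1 − 31.5/100)⁻²
= 1.546 × 2.131 = 3.295
(R_B − R_A)/R_A = 3.295 − 1 = 229%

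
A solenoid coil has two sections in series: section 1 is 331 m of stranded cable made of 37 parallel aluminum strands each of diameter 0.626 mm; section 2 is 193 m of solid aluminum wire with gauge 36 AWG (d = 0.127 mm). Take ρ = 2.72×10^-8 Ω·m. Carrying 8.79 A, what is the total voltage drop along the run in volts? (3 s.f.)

3650 V

Section 1: A_strand = π(3.1300e-04)² = 3.078e-07 m²; R₁ = ρL/(N·A_s) = (2.72×10^-8)(331)/(37×3.078e-07) = 0.7906 Ω
Section 2: A = π(0.127/2 mm)² = π(6.3500e-05 m)² = 1.267e-08 m²
R₂ = (2.72×10^-8)(193)/(1.267e-08) = 414.4 Ω
R = R₁ + R₂ = 415.2 Ω
V = IR = 8.79 × 415.2 = 3650 V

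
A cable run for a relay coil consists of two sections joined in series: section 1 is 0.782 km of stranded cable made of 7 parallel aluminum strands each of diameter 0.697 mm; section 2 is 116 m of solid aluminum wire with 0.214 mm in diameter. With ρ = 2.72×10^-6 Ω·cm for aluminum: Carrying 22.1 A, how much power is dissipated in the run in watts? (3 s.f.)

46700 W

ρ = 2.72×10^-6 Ω·cm = 2.72×10^-8 Ω·m
Section 1: A_strand = π(3.4850e-04)² = 3.816e-07 m²; R₁ = ρL/(N·A_s) = (2.72×10^-8)(782)/(7×3.816e-07) = 7.964 Ω
Section 2: A = π(d/2)² = π(1.0700e-04 m)² = 3.597e-08 m²
R₂ = (2.72×10^-8)(116)/(3.597e-08) = 87.72 Ω
R = R₁ + R₂ = 95.69 Ω
P = I²R = (22.1)² × 95.69 = 46700 W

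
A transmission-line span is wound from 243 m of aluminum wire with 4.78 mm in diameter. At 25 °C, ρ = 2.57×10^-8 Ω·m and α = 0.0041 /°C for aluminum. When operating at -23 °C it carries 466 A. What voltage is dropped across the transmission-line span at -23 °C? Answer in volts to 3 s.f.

130 V

A = π(d/2)² = π(2.3900e-03 m)² = 1.795e-05 m²
R₍25₎ = ρL/A = (2.57×10^-8)(243)/(1.795e-05) = 0.348 Ω
R₍-23₎ = R₍25₎(1 + αΔT) = 0.348 × (1 + 0.0041×-48) = 0.2795 Ω
V = IR = 466 × 0.2795 = 130 V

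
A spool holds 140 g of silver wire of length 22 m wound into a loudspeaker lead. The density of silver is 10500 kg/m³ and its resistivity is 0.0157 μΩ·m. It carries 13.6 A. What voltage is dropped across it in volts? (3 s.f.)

7.75 V

ρ = 0.0157 μΩ·m = 1.57×10^-8 Ω·m
A = m/(density·L) = 0.14/(10500×22) = 6.0606e-07 m²
R = ρL/A = (1.57×10^-8)(22)/(6.0606e-07) = 0.5699 Ω
V = IR = 13.6 × 0.5699 = 7.75 V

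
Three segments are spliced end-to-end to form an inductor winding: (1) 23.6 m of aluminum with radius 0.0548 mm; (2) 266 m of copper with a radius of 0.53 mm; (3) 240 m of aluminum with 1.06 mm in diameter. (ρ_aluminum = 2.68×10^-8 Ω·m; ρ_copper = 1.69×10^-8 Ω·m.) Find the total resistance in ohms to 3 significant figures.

79.4 Ω

Seg 1: A = πr² = π(5.4800e-05 m)² = 9.434e-09 m²
R_1 = (2.68×10^-8)(23.6)/(9.434e-09) = 67.04 Ω
Seg 2: A = πr² = π(5.3000e-04 m)² = 8.825e-07 m²
R_2 = (1.69×10^-8)(266)/(8.825e-07) = 5.094 Ω
Seg 3: A = π(d/2)² = π(5.3000e-04 m)² = 8.825e-07 m²
R_3 = (2.68×10^-8)(240)/(8.825e-07) = 7.289 Ω
R_total = R_1 + R_2 + R_3 = 79.4 Ω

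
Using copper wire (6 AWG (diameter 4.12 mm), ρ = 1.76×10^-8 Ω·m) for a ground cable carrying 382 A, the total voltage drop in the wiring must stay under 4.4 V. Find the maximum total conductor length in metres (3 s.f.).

A = π(4.12/2 mm)² = π(2.0600e-03 m)² = 1.333e-05 m²
L_max = V_max·A/(1·ρI) = (4.4)(1.333e-05)/(1.76×10^-8×382) = 8.72 m

8.72 m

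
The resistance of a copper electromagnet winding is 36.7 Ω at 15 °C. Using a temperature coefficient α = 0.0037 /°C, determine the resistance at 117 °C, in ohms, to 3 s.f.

50.6 Ω

ΔT = 117 − 15 = 102 °C
R = R₀(1 + αΔT) = 36.7 × (1 + 0.0037×102) = 36.7 × 1.377 = 50.6 Ω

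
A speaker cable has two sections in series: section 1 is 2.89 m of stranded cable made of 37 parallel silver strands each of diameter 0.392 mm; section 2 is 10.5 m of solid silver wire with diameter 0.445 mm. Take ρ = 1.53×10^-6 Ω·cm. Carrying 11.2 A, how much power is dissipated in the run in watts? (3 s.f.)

ρ = 1.53×10^-6 Ω·cm = 1.53×10^-8 Ω·m
Section 1: A_strand = π(1.9600e-04)² = 1.207e-07 m²; R₁ = ρL/(N·A_s) = (1.53×10^-8)(2.89)/(37×1.207e-07) = 0.009902 Ω
Section 2: A = π(d/2)² = π(2.2250e-04 m)² = 1.555e-07 m²
R₂ = (1.53×10^-8)(10.5)/(1.555e-07) = 1.033 Ω
R = R₁ + R₂ = 1.043 Ω
P = I²R = (11.2)² × 1.043 = 131 W

131 W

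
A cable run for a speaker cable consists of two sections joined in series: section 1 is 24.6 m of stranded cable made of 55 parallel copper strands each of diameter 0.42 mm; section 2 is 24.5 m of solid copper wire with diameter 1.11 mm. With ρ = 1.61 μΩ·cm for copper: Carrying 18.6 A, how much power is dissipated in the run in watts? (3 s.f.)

ρ = 1.61 μΩ·cm = 1.61×10^-8 Ω·m
Section 1: A_strand = π(2.1000e-04)² = 1.385e-07 m²; R₁ = ρL/(N·A_s) = (1.61×10^-8)(24.6)/(55×1.385e-07) = 0.05198 Ω
Section 2: A = π(d/2)² = π(5.5500e-04 m)² = 9.677e-07 m²
R₂ = (1.61×10^-8)(24.5)/(9.677e-07) = 0.4076 Ω
R = R₁ + R₂ = 0.4596 Ω
P = I²R = (18.6)² × 0.4596 = 159 W

159 W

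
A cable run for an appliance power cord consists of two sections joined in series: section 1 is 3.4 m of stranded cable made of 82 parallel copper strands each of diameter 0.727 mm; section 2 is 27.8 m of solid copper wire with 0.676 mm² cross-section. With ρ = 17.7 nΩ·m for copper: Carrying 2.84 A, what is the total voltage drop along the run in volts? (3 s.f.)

ρ = 17.7 nΩ·m = 1.77×10^-8 Ω·m
Section 1: A_strand = π(3.6350e-04)² = 4.151e-07 m²; R₁ = ρL/(N·A_s) = (1.77×10^-8)(3.4)/(82×4.151e-07) = 0.001768 Ω
Section 2: A = 0.676 mm² = 6.760e-07 m²
R₂ = (1.77×10^-8)(27.8)/(6.760e-07) = 0.7279 Ω
R = R₁ + R₂ = 0.7297 Ω
V = IR = 2.84 × 0.7297 = 2.07 V

2.07 V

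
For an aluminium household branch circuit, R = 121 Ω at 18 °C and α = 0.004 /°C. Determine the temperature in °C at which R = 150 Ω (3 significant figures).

R = R₀(1 + α(T − T₀)) ⇒ T = T₀ + (R/R₀ − 1)/α
T = 18 + (150/121 − 1)/0.004 = 18 + (0.2397)/0.004 = 77.9 °C

77.9 °C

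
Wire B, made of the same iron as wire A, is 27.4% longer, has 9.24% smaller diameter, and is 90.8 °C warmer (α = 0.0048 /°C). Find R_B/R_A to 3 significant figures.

R ∝ ρL/d² with ρ ∝ (1+αΔT), so R_B/R_A = (1 + 27.4/100) × (1 − 9.24/100)⁻² × (1 + 0.0048×90.8)
= 1.274 × 1.214 × 1.436 = 2.22

2.22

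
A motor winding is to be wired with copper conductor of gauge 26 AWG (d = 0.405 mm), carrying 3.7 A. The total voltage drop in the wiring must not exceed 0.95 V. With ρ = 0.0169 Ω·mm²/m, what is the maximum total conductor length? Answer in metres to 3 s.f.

ρ = 0.0169 Ω·mm²/m = 1.69×10^-8 Ω·m
A = π(0.405/2 mm)² = π(2.0250e-04 m)² = 1.288e-07 m²
L_max = V_max·A/(1·ρI) = (0.95)(1.288e-07)/(1.69×10^-8×3.7) = 1.96 m

1.96 m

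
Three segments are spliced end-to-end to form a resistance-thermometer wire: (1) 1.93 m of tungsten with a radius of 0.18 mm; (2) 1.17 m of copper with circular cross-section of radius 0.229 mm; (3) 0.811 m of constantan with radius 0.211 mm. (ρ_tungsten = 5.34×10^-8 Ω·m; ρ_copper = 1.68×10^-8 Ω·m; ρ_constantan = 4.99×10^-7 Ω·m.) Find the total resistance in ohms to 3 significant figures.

4.03 Ω

Seg 1: A = πr² = π(1.8000e-04 m)² = 1.018e-07 m²
R_1 = (5.34×10^-8)(1.93)/(1.018e-07) = 1.013 Ω
Seg 2: A = πr² = π(2.2900e-04 m)² = 1.647e-07 m²
R_2 = (1.68×10^-8)(1.17)/(1.647e-07) = 0.1193 Ω
Seg 3: A = πr² = π(2.1100e-04 m)² = 1.399e-07 m²
R_3 = (4.99×10^-7)(0.811)/(1.399e-07) = 2.893 Ω
R_total = R_1 + R_2 + R_3 = 4.03 Ω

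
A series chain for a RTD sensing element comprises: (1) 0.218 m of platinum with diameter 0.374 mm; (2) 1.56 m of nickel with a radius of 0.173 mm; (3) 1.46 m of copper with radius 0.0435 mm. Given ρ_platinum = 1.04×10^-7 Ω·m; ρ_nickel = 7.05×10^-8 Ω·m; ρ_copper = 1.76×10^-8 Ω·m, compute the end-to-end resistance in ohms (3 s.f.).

5.70 Ω

Seg 1: A = π(d/2)² = π(1.8700e-04 m)² = 1.099e-07 m²
R_1 = (1.04×10^-7)(0.218)/(1.099e-07) = 0.2064 Ω
Seg 2: A = πr² = π(1.7300e-04 m)² = 9.402e-08 m²
R_2 = (7.05×10^-8)(1.56)/(9.402e-08) = 1.17 Ω
Seg 3: A = πr² = π(4.3500e-05 m)² = 5.945e-09 m²
R_3 = (1.76×10^-8)(1.46)/(5.945e-09) = 4.323 Ω
R_total = R_1 + R_2 + R_3 = 5.70 Ω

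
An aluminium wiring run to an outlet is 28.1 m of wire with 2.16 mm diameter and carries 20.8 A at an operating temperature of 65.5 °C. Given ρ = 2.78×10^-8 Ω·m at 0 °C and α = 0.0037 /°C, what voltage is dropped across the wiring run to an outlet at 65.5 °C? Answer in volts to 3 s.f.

5.51 V

A = π(d/2)² = π(1.0800e-03 m)² = 3.664e-06 m²
R₍0₎ = ρL/A = (2.78×10^-8)(28.1)/(3.664e-06) = 0.2132 Ω
R₍65.5₎ = R₍0₎(1 + αΔT) = 0.2132 × (1 + 0.0037×65.5) = 0.2648 Ω
V = IR = 20.8 × 0.2648 = 5.51 V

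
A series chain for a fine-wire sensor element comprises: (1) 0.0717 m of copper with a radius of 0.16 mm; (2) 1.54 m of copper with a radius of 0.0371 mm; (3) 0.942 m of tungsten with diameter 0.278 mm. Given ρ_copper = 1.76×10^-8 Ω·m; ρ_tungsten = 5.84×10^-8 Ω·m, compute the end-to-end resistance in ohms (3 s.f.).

Seg 1: A = πr² = π(1.6000e-04 m)² = 8.042e-08 m²
R_1 = (1.76×10^-8)(0.0717)/(8.042e-08) = 0.01569 Ω
Seg 2: A = πr² = π(3.7100e-05 m)² = 4.324e-09 m²
R_2 = (1.76×10^-8)(1.54)/(4.324e-09) = 6.268 Ω
Seg 3: A = π(d/2)² = π(1.3900e-04 m)² = 6.070e-08 m²
R_3 = (5.84×10^-8)(0.942)/(6.070e-08) = 0.9063 Ω
R_total = R_1 + R_2 + R_3 = 7.19 Ω

7.19 Ω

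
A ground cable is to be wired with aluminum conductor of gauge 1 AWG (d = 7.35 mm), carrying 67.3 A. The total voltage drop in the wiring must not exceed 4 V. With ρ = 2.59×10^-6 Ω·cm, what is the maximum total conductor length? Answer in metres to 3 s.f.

97.4 m

ρ = 2.59×10^-6 Ω·cm = 2.59×10^-8 Ω·m
A = π(7.35/2 mm)² = π(3.6750e-03 m)² = 4.243e-05 m²
L_max = V_max·A/(1·ρI) = (4)(4.243e-05)/(2.59×10^-8×67.3) = 97.4 m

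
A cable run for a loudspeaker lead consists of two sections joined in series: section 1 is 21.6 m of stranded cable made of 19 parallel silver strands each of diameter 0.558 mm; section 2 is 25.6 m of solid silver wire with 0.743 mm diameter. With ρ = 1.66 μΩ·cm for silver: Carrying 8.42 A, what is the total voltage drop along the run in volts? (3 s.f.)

8.90 V

ρ = 1.66 μΩ·cm = 1.66×10^-8 Ω·m
Section 1: A_strand = π(2.7900e-04)² = 2.445e-07 m²; R₁ = ρL/(N·A_s) = (1.66×10^-8)(21.6)/(19×2.445e-07) = 0.07717 Ω
Section 2: A = π(d/2)² = π(3.7150e-04 m)² = 4.336e-07 m²
R₂ = (1.66×10^-8)(25.6)/(4.336e-07) = 0.9801 Ω
R = R₁ + R₂ = 1.057 Ω
V = IR = 8.42 × 1.057 = 8.90 V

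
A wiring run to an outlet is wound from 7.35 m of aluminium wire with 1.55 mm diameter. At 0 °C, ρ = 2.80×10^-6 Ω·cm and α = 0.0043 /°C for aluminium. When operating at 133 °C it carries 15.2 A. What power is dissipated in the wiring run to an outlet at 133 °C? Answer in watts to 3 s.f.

39.6 W

ρ = 2.80×10^-6 Ω·cm = 2.80×10^-8 Ω·m
A = π(d/2)² = π(7.7500e-04 m)² = 1.887e-06 m²
R₍0₎ = ρL/A = (2.80×10^-8)(7.35)/(1.887e-06) = 0.1091 Ω
R₍133₎ = R₍0₎(1 + αΔT) = 0.1091 × (1 + 0.0043×133) = 0.1714 Ω
P = I²R = (15.2)² × 0.1714 = 39.6 W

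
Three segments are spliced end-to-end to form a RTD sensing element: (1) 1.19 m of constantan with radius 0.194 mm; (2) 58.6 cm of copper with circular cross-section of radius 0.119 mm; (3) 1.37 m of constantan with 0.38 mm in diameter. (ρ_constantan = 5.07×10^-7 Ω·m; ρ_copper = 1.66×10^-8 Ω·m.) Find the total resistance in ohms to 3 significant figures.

Seg 1: A = πr² = π(1.9400e-04 m)² = 1.182e-07 m²
R_1 = (5.07×10^-7)(1.19)/(1.182e-07) = 5.103 Ω
Seg 2: A = πr² = π(1.1900e-04 m)² = 4.449e-08 m²
R_2 = (1.66×10^-8)(0.586)/(4.449e-08) = 0.2187 Ω
Seg 3: A = π(d/2)² = π(1.9000e-04 m)² = 1.134e-07 m²
R_3 = (5.07×10^-7)(1.37)/(1.134e-07) = 6.125 Ω
R_total = R_1 + R_2 + R_3 = 11.4 Ω

11.4 Ω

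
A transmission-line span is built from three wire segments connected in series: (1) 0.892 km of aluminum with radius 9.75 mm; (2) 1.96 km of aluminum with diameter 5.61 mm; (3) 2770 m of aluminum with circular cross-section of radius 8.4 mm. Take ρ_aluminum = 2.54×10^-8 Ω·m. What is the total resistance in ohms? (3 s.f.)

Seg 1: A = πr² = π(9.7500e-03 m)² = 2.986e-04 m²
R_1 = (2.54×10^-8)(892)/(2.986e-04) = 0.07586 Ω
Seg 2: A = π(d/2)² = π(2.8050e-03 m)² = 2.472e-05 m²
R_2 = (2.54×10^-8)(1960)/(2.472e-05) = 2.014 Ω
Seg 3: A = πr² = π(8.4000e-03 m)² = 2.217e-04 m²
R_3 = (2.54×10^-8)(2770)/(2.217e-04) = 0.3174 Ω
R_total = R_1 + R_2 + R_3 = 2.41 Ω

2.41 Ω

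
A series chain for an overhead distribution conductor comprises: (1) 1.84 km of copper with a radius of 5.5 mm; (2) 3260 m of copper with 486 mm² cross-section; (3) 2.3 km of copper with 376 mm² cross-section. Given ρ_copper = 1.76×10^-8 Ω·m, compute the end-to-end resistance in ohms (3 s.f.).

Seg 1: A = πr² = π(5.5000e-03 m)² = 9.503e-05 m²
R_1 = (1.76×10^-8)(1840)/(9.503e-05) = 0.3408 Ω
Seg 2: A = 486 mm² = 4.860e-04 m²
R_2 = (1.76×10^-8)(3260)/(4.860e-04) = 0.1181 Ω
Seg 3: A = 376 mm² = 3.760e-04 m²
R_3 = (1.76×10^-8)(2300)/(3.760e-04) = 0.1077 Ω
R_total = R_1 + R_2 + R_3 = 0.566 Ω

0.566 Ω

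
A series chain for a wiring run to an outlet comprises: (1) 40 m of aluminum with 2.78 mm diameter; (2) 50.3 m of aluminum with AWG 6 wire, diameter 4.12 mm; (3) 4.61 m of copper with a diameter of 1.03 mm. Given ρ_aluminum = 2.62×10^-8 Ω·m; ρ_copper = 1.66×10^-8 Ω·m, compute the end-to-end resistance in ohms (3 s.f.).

0.363 Ω

Seg 1: A = π(d/2)² = π(1.3900e-03 m)² = 6.070e-06 m²
R_1 = (2.62×10^-8)(40)/(6.070e-06) = 0.1727 Ω
Seg 2: A = π(4.12/2 mm)² = π(2.0600e-03 m)² = 1.333e-05 m²
R_2 = (2.62×10^-8)(50.3)/(1.333e-05) = 0.09885 Ω
Seg 3: A = π(d/2)² = π(5.1500e-04 m)² = 8.332e-07 m²
R_3 = (1.66×10^-8)(4.61)/(8.332e-07) = 0.09184 Ω
R_total = R_1 + R_2 + R_3 = 0.363 Ω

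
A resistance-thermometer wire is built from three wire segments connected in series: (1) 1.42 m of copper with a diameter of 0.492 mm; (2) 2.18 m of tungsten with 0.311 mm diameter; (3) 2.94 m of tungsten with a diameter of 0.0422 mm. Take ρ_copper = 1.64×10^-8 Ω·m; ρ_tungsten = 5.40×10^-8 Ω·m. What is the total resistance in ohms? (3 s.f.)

Seg 1: A = π(d/2)² = π(2.4600e-04 m)² = 1.901e-07 m²
R_1 = (1.64×10^-8)(1.42)/(1.901e-07) = 0.1225 Ω
Seg 2: A = π(d/2)² = π(1.5550e-04 m)² = 7.596e-08 m²
R_2 = (5.40×10^-8)(2.18)/(7.596e-08) = 1.55 Ω
Seg 3: A = π(d/2)² = π(2.1100e-05 m)² = 1.399e-09 m²
R_3 = (5.40×10^-8)(2.94)/(1.399e-09) = 113.5 Ω
R_total = R_1 + R_2 + R_3 = 115 Ω

115 Ω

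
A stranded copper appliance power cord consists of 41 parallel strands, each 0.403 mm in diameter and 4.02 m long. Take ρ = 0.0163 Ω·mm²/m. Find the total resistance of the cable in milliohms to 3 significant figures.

ρ = 0.0163 Ω·mm²/m = 1.63×10^-8 Ω·m
A_strand = π(2.0150e-04 m)² = 1.276e-07 m²
R_strand = ρL/A = (1.63×10^-8)(4.02)/(1.276e-07) = 0.5137 Ω
R_total = R_strand/N = 0.5137/41 = 12.5 mΩ

12.5 mΩ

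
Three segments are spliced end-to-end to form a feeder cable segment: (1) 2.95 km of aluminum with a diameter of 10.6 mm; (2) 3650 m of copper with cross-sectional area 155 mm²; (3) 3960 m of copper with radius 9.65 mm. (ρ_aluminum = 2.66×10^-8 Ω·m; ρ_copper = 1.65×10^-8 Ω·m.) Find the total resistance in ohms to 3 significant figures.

Seg 1: A = π(d/2)² = π(5.3000e-03 m)² = 8.825e-05 m²
R_1 = (2.66×10^-8)(2950)/(8.825e-05) = 0.8892 Ω
Seg 2: A = 155 mm² = 1.550e-04 m²
R_2 = (1.65×10^-8)(3650)/(1.550e-04) = 0.3885 Ω
Seg 3: A = πr² = π(9.6500e-03 m)² = 2.926e-04 m²
R_3 = (1.65×10^-8)(3960)/(2.926e-04) = 0.2233 Ω
R_total = R_1 + R_2 + R_3 = 1.50 Ω

1.50 Ω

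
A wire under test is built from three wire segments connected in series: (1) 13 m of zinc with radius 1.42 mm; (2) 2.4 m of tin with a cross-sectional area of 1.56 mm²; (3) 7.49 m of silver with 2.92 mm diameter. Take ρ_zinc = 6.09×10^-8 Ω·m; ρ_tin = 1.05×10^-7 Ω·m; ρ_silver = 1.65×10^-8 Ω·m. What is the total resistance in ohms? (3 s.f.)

0.305 Ω

Seg 1: A = πr² = π(1.4200e-03 m)² = 6.335e-06 m²
R_1 = (6.09×10^-8)(13)/(6.335e-06) = 0.125 Ω
Seg 2: A = 1.56 mm² = 1.560e-06 m²
R_2 = (1.05×10^-7)(2.4)/(1.560e-06) = 0.1615 Ω
Seg 3: A = π(d/2)² = π(1.4600e-03 m)² = 6.697e-06 m²
R_3 = (1.65×10^-8)(7.49)/(6.697e-06) = 0.01845 Ω
R_total = R_1 + R_2 + R_3 = 0.305 Ω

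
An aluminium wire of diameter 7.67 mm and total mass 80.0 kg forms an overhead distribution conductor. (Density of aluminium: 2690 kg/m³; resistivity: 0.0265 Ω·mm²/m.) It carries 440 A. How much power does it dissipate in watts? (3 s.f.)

ρ = 0.0265 Ω·mm²/m = 2.65×10^-8 Ω·m
A = π(d/2)² = π(3.8350e-03 m)² = 4.6204e-05 m²
L = m/(density·A) = 80/(2690×4.6204e-05) = 643.7 m
R = ρL/A = (2.65×10^-8)(643.7)/(4.6204e-05) = 0.3692 Ω
P = I²R = (440)² × 0.3692 = 71500 W

71500 W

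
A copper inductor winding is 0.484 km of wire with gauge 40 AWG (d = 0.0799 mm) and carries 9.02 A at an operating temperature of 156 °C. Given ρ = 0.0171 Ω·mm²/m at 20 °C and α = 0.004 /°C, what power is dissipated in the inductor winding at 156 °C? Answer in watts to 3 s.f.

2.07×10^5 W

ρ = 0.0171 Ω·mm²/m = 1.71×10^-8 Ω·m
A = π(0.0799/2 mm)² = π(3.9950e-05 m)² = 5.014e-09 m²
R₍20₎ = ρL/A = (1.71×10^-8)(484)/(5.014e-09) = 1651 Ω
R₍156₎ = R₍20₎(1 + αΔT) = 1651 × (1 + 0.004×136) = 2549 Ω
P = I²R = (9.02)² × 2549 = 2.07×10^5 W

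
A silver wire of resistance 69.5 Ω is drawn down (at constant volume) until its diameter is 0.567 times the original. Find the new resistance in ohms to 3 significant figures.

672 Ω

Volume constant ⇒ L' = L/r² with r = 0.567. R' = ρL'/A' = ρ(L/r²)/(πr²d₀²/4) = R/r⁴.
R' = 9.675 × 69.5 = 672 Ω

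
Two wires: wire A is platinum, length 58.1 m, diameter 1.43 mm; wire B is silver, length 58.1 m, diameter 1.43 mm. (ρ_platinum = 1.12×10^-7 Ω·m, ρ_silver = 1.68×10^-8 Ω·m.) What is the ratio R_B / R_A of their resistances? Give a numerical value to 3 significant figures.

0.150

R ∝ ρL/d², so R_B/R_A = (ρ_B/ρ_A)
= (1.68×10^-8/1.12×10^-7) = 0.150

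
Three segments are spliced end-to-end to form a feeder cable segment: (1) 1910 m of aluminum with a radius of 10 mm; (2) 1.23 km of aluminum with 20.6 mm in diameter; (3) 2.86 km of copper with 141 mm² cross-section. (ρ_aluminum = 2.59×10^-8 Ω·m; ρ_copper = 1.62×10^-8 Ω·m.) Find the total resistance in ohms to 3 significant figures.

0.582 Ω

Seg 1: A = πr² = π(1.0000e-02 m)² = 3.142e-04 m²
R_1 = (2.59×10^-8)(1910)/(3.142e-04) = 0.1575 Ω
Seg 2: A = π(d/2)² = π(1.0300e-02 m)² = 3.333e-04 m²
R_2 = (2.59×10^-8)(1230)/(3.333e-04) = 0.09558 Ω
Seg 3: A = 141 mm² = 1.410e-04 m²
R_3 = (1.62×10^-8)(2860)/(1.410e-04) = 0.3286 Ω
R_total = R_1 + R_2 + R_3 = 0.582 Ω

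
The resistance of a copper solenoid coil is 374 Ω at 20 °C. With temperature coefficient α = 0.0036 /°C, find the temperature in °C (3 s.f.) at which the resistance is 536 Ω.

140 °C

R = R₀(1 + α(T − T₀)) ⇒ T = T₀ + (R/R₀ − 1)/α
T = 20 + (536/374 − 1)/0.0036 = 20 + (0.4332)/0.0036 = 140 °C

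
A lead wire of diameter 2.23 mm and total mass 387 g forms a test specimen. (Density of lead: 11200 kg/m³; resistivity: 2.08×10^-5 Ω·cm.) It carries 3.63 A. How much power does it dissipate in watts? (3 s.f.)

6.21 W

ρ = 2.08×10^-5 Ω·cm = 2.08×10^-7 Ω·m
A = π(d/2)² = π(1.1150e-03 m)² = 3.9057e-06 m²
L = m/(density·A) = 0.387/(11200×3.9057e-06) = 8.847 m
R = ρL/A = (2.08×10^-7)(8.847)/(3.9057e-06) = 0.4711 Ω
P = I²R = (3.63)² × 0.4711 = 6.21 W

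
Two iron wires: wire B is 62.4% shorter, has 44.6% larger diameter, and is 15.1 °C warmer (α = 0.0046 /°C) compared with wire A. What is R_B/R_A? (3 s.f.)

R ∝ ρL/d² with ρ ∝ (1+αΔT), so R_B/R_A = (1 − 62.4/100) × (1 + 44.6/100)⁻² × (1 + 0.0046×15.1)
= 0.376 × 0.4783 × 1.069 = 0.192

0.192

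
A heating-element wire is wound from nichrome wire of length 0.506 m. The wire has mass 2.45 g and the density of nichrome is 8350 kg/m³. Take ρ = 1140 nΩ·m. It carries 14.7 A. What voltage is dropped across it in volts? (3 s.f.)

14.6 V

ρ = 1140 nΩ·m = 1.14×10^-6 Ω·m
A = m/(density·L) = 0.00245/(8350×0.506) = 5.7987e-07 m²
R = ρL/A = (1.14×10^-6)(0.506)/(5.7987e-07) = 0.9948 Ω
V = IR = 14.7 × 0.9948 = 14.6 V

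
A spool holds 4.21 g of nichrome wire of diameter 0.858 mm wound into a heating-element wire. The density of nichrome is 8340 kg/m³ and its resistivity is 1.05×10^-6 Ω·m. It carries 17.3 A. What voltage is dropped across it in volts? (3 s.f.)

27.4 V

A = π(d/2)² = π(4.2900e-04 m)² = 5.7818e-07 m²
L = m/(density·A) = 0.00421/(8340×5.7818e-07) = 0.8731 m
R = ρL/A = (1.05×10^-6)(0.8731)/(5.7818e-07) = 1.586 Ω
V = IR = 17.3 × 1.586 = 27.4 V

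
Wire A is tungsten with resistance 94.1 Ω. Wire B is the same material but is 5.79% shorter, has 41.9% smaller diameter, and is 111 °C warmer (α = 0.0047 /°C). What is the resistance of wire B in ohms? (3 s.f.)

400 Ω

R ∝ ρL/d² with ρ ∝ (1+αΔT), so R_B/R_A = (1 − 5.79/100) × (1 − 41.9/100)⁻² × (1 + 0.0047×111)
= 0.9421 × 2.962 × 1.522 = 4.247
R_B = 4.247 × 94.1 = 400 Ω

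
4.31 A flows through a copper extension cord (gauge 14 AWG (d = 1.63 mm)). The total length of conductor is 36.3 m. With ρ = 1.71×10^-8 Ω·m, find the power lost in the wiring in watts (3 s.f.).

A = π(1.63/2 mm)² = π(8.1500e-04 m)² = 2.087e-06 m²
R = ρL/A = (1.71×10^-8)(36.3)/(2.087e-06) = 0.2975 Ω
P = I²R = (4.31)² × 0.2975 = 5.53 W

5.53 W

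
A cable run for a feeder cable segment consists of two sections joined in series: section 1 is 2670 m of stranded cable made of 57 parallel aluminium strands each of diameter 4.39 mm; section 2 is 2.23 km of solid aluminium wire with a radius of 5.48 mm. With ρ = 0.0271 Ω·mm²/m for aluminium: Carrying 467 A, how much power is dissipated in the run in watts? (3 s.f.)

1.58×10^5 W

ρ = 0.0271 Ω·mm²/m = 2.71×10^-8 Ω·m
Section 1: A_strand = π(2.1950e-03)² = 1.514e-05 m²; R₁ = ρL/(N·A_s) = (2.71×10^-8)(2670)/(57×1.514e-05) = 0.08387 Ω
Section 2: A = πr² = π(5.4800e-03 m)² = 9.434e-05 m²
R₂ = (2.71×10^-8)(2230)/(9.434e-05) = 0.6406 Ω
R = R₁ + R₂ = 0.7244 Ω
P = I²R = (467)² × 0.7244 = 1.58×10^5 W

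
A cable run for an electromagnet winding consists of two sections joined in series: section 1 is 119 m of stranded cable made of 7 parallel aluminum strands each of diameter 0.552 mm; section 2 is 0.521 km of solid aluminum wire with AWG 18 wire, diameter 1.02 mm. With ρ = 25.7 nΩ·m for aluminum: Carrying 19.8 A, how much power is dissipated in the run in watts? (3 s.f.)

7140 W

ρ = 25.7 nΩ·m = 2.57×10^-8 Ω·m
Section 1: A_strand = π(2.7600e-04)² = 2.393e-07 m²; R₁ = ρL/(N·A_s) = (2.57×10^-8)(119)/(7×2.393e-07) = 1.826 Ω
Section 2: A = π(1.02/2 mm)² = π(5.1000e-04 m)² = 8.171e-07 m²
R₂ = (2.57×10^-8)(521)/(8.171e-07) = 16.39 Ω
R = R₁ + R₂ = 18.21 Ω
P = I²R = (19.8)² × 18.21 = 7140 W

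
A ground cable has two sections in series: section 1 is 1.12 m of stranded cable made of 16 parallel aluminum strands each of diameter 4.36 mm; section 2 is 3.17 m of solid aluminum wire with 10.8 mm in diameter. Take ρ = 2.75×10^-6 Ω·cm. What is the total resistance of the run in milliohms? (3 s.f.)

1.08 mΩ

ρ = 2.75×10^-6 Ω·cm = 2.75×10^-8 Ω·m
Section 1: A_strand = π(2.1800e-03)² = 1.493e-05 m²; R₁ = ρL/(N·A_s) = (2.75×10^-8)(1.12)/(16×1.493e-05) = 1.289×10^-4 Ω
Section 2: A = π(d/2)² = π(5.4000e-03 m)² = 9.161e-05 m²
R₂ = (2.75×10^-8)(3.17)/(9.161e-05) = 9.516×10^-4 Ω
R = R₁ + R₂ = 1.08 mΩ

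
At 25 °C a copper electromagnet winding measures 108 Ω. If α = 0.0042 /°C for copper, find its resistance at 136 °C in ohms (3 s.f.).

158 Ω

ΔT = 136 − 25 = 111 °C
R = R₀(1 + αΔT) = 108 × (1 + 0.0042×111) = 108 × 1.466 = 158 Ω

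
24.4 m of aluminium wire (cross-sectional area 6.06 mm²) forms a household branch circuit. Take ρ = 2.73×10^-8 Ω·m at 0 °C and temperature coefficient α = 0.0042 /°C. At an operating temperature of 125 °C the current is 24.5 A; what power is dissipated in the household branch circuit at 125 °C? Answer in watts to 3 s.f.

101 W

A = 6.06 mm² = 6.060e-06 m²
R₍0₎ = ρL/A = (2.73×10^-8)(24.4)/(6.060e-06) = 0.1099 Ω
R₍125₎ = R₍0₎(1 + αΔT) = 0.1099 × (1 + 0.0042×125) = 0.1676 Ω
P = I²R = (24.5)² × 0.1676 = 101 W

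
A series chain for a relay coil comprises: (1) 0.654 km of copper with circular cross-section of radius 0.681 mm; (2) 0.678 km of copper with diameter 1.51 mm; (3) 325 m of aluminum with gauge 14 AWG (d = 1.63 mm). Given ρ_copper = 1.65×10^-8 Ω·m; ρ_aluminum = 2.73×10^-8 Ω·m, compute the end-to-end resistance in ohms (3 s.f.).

17.9 Ω

Seg 1: A = πr² = π(6.8100e-04 m)² = 1.457e-06 m²
R_1 = (1.65×10^-8)(654)/(1.457e-06) = 7.407 Ω
Seg 2: A = π(d/2)² = π(7.5500e-04 m)² = 1.791e-06 m²
R_2 = (1.65×10^-8)(678)/(1.791e-06) = 6.247 Ω
Seg 3: A = π(1.63/2 mm)² = π(8.1500e-04 m)² = 2.087e-06 m²
R_3 = (2.73×10^-8)(325)/(2.087e-06) = 4.252 Ω
R_total = R_1 + R_2 + R_3 = 17.9 Ω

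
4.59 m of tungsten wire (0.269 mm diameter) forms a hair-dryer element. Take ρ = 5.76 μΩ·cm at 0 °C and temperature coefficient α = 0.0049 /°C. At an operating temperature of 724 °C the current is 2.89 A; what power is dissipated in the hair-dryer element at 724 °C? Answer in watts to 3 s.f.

ρ = 5.76 μΩ·cm = 5.76×10^-8 Ω·m
A = π(d/2)² = π(1.3450e-04 m)² = 5.683e-08 m²
R₍0₎ = ρL/A = (5.76×10^-8)(4.59)/(5.683e-08) = 4.652 Ω
R₍724₎ = R₍0₎(1 + αΔT) = 4.652 × (1 + 0.0049×724) = 21.16 Ω
P = I²R = (2.89)² × 21.16 = 177 W

177 W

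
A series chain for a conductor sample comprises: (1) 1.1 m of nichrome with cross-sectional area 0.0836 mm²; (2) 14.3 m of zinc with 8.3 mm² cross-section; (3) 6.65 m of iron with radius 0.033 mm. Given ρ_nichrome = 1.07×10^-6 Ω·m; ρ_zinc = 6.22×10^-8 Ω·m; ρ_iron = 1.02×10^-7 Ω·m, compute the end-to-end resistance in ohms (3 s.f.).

212 Ω

Seg 1: A = 0.0836 mm² = 8.360e-08 m²
R_1 = (1.07×10^-6)(1.1)/(8.360e-08) = 14.08 Ω
Seg 2: A = 8.3 mm² = 8.300e-06 m²
R_2 = (6.22×10^-8)(14.3)/(8.300e-06) = 0.1072 Ω
Seg 3: A = πr² = π(3.3000e-05 m)² = 3.421e-09 m²
R_3 = (1.02×10^-7)(6.65)/(3.421e-09) = 198.3 Ω
R_total = R_1 + R_2 + R_3 = 212 Ω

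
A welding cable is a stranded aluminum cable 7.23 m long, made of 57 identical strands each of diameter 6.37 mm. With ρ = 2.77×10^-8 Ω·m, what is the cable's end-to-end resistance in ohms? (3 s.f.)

A_strand = π(3.1850e-03 m)² = 3.187e-05 m²
R_strand = ρL/A = (2.77×10^-8)(7.23)/(3.187e-05) = 0.006284 Ω
R_total = R_strand/N = 0.006284/57 = 1.10×10^-4 Ω

1.10×10^-4 Ω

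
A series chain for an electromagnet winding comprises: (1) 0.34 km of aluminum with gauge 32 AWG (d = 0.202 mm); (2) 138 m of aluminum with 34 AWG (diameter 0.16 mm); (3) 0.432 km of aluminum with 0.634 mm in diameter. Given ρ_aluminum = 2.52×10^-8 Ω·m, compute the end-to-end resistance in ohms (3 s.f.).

475 Ω

Seg 1: A = π(0.202/2 mm)² = π(1.0100e-04 m)² = 3.205e-08 m²
R_1 = (2.52×10^-8)(340)/(3.205e-08) = 267.4 Ω
Seg 2: A = π(0.16/2 mm)² = π(8.0000e-05 m)² = 2.011e-08 m²
R_2 = (2.52×10^-8)(138)/(2.011e-08) = 173 Ω
Seg 3: A = π(d/2)² = π(3.1700e-04 m)² = 3.157e-07 m²
R_3 = (2.52×10^-8)(432)/(3.157e-07) = 34.48 Ω
R_total = R_1 + R_2 + R_3 = 475 Ω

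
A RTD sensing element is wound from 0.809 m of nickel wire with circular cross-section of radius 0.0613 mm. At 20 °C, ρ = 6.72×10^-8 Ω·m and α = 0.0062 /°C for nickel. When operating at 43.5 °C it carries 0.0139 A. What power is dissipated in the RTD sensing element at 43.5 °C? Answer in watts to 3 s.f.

0.00102 W

A = πr² = π(6.1300e-05 m)² = 1.181e-08 m²
R₍20₎ = ρL/A = (6.72×10^-8)(0.809)/(1.181e-08) = 4.605 Ω
R₍43.5₎ = R₍20₎(1 + αΔT) = 4.605 × (1 + 0.0062×23.5) = 5.276 Ω
P = I²R = (0.0139)² × 5.276 = 0.00102 W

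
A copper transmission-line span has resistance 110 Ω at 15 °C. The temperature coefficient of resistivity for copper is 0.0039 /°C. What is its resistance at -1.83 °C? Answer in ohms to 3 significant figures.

ΔT = -1.83 − 15 = -16.8 °C
R = R₀(1 + αΔT) = 110 × (1 + 0.0039×-16.8) = 110 × 0.9344 = 103 Ω

103 Ω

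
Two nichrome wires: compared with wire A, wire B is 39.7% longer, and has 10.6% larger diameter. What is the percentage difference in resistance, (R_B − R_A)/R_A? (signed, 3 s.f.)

R ∝ L/d², so R_B/R_A = (1 + 39.7/100) × (1 + 10.6/100)⁻²
= 1.397 × 0.8175 = 1.142
(R_B − R_A)/R_A = 1.142 − 1 = 14.2%

14.2%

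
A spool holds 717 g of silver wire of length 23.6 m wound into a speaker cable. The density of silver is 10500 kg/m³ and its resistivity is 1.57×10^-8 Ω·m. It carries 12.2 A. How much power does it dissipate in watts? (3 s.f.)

19.1 W

A = m/(density·L) = 0.717/(10500×23.6) = 2.8935e-06 m²
R = ρL/A = (1.57×10^-8)(23.6)/(2.8935e-06) = 0.1281 Ω
P = I²R = (12.2)² × 0.1281 = 19.1 W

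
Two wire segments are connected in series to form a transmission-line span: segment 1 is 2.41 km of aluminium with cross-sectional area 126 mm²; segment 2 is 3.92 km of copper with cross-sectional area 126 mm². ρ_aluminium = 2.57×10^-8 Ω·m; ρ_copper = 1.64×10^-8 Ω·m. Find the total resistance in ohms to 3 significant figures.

Segment 1: A = 126 mm² = 1.260e-04 m²
R₁ = ρL/A = (2.57×10^-8)(2410)/(1.260e-04) = 0.4916 Ω
R₂ = (1.64×10^-8)(3920)/(1.260e-04) = 0.5102 Ω
R = R₁ + R₂ = 1.00 Ω

1.00 Ω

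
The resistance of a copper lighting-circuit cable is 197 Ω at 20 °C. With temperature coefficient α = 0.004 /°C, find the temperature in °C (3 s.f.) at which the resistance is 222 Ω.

R = R₀(1 + α(T − T₀)) ⇒ T = T₀ + (R/R₀ − 1)/α
T = 20 + (222/197 − 1)/0.004 = 20 + (0.1269)/0.004 = 51.7 °C

51.7 °C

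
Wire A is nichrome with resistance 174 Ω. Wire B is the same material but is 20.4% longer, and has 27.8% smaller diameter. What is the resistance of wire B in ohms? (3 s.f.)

R ∝ L/d², so R_B/R_A = (1 + 20.4/100) × (1 − 27.8/100)⁻²
= 1.204 × 1.918 = 2.31
R_B = 2.31 × 174 = 402 Ω

402 Ω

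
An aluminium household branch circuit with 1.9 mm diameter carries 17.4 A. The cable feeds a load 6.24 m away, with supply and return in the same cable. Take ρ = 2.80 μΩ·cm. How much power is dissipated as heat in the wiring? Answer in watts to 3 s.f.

37.3 W

ρ = 2.80 μΩ·cm = 2.80×10^-8 Ω·m
A = π(d/2)² = π(9.5000e-04 m)² = 2.835e-06 m²
Total conductor length (both ways) L = 2 × 6.24 = 12.48 m
R = ρL/A = (2.80×10^-8)(12.48)/(2.835e-06) = 0.1232 Ω
P = I²R = (17.4)² × 0.1232 = 37.3 W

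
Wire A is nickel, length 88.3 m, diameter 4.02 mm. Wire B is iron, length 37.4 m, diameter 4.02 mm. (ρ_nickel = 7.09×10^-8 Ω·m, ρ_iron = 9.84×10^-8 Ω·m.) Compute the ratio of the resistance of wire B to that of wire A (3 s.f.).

R ∝ ρL/d², so R_B/R_A = (ρ_B/ρ_A) × (L_B/L_A)
= (9.84×10^-8/7.09×10^-8) × (37.4/88.3) = 0.588

0.588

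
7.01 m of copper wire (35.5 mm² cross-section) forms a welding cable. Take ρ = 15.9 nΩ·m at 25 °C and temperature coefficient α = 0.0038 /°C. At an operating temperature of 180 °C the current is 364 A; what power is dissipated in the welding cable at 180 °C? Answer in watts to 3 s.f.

661 W

ρ = 15.9 nΩ·m = 1.59×10^-8 Ω·m
A = 35.5 mm² = 3.550e-05 m²
R₍25₎ = ρL/A = (1.59×10^-8)(7.01)/(3.550e-05) = 0.00314 Ω
R₍180₎ = R₍25₎(1 + αΔT) = 0.00314 × (1 + 0.0038×155) = 0.004989 Ω
P = I²R = (364)² × 0.004989 = 661 W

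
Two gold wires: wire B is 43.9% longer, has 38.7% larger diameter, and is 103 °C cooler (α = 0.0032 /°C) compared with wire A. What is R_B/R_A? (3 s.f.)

0.501

R ∝ ρL/d² with ρ ∝ (1+αΔT), so R_B/R_A = (1 + 43.9/100) × (1 + 38.7/100)⁻² × (1 − 0.0032×103)
= 1.439 × 0.5198 × 0.6704 = 0.501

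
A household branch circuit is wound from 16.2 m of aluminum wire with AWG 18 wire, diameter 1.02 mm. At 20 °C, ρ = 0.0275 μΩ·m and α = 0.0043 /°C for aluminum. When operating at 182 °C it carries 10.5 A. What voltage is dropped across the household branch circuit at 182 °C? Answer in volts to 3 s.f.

9.71 V

ρ = 0.0275 μΩ·m = 2.75×10^-8 Ω·m
A = π(1.02/2 mm)² = π(5.1000e-04 m)² = 8.171e-07 m²
R₍20₎ = ρL/A = (2.75×10^-8)(16.2)/(8.171e-07) = 0.5452 Ω
R₍182₎ = R₍20₎(1 + αΔT) = 0.5452 × (1 + 0.0043×162) = 0.925 Ω
V = IR = 10.5 × 0.925 = 9.71 V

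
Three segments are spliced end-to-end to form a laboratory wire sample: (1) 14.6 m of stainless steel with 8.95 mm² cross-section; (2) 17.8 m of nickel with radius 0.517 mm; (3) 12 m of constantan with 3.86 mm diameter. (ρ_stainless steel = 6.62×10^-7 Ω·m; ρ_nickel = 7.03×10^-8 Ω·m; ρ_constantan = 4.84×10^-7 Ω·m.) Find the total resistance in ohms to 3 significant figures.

Seg 1: A = 8.95 mm² = 8.950e-06 m²
R_1 = (6.62×10^-7)(14.6)/(8.950e-06) = 1.08 Ω
Seg 2: A = πr² = π(5.1700e-04 m)² = 8.397e-07 m²
R_2 = (7.03×10^-8)(17.8)/(8.397e-07) = 1.49 Ω
Seg 3: A = π(d/2)² = π(1.9300e-03 m)² = 1.170e-05 m²
R_3 = (4.84×10^-7)(12)/(1.170e-05) = 0.4963 Ω
R_total = R_1 + R_2 + R_3 = 3.07 Ω

3.07 Ω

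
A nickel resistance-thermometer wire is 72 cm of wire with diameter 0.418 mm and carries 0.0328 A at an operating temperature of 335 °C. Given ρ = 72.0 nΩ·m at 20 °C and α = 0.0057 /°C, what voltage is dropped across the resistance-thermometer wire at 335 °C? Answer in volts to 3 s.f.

ρ = 72.0 nΩ·m = 7.20×10^-8 Ω·m
A = π(d/2)² = π(2.0900e-04 m)² = 1.372e-07 m²
R₍20₎ = ρL/A = (7.20×10^-8)(0.72)/(1.372e-07) = 0.3778 Ω
R₍335₎ = R₍20₎(1 + αΔT) = 0.3778 × (1 + 0.0057×315) = 1.056 Ω
V = IR = 0.0328 × 1.056 = 0.0346 V

0.0346 V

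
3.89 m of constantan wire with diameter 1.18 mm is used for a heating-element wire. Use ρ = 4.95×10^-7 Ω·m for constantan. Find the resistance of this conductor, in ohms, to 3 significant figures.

A = π(d/2)² = π(5.9000e-04 m)² = 1.094e-06 m²
R = ρL/A = (4.95×10^-7)(3.89 m)/(1.094e-06 m²) = 1.76 Ω

1.76 Ω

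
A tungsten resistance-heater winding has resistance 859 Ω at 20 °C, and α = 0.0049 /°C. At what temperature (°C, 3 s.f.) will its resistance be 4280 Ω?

833 °C

R = R₀(1 + α(T − T₀)) ⇒ T = T₀ + (R/R₀ − 1)/α
T = 20 + (4280/859 − 1)/0.0049 = 20 + (3.983)/0.0049 = 833 °C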